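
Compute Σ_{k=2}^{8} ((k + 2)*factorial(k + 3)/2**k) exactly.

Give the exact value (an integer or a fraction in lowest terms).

Ratio r(k) = (k + 3)*(k + 4)/(2*(k + 2)).
Gosper form: A/B · C(k+1)/C(k) with A=k/2 + 2, B=1, C=k + 2.
Key eq: (k/2 + 2)·f(k+1) = (1)·f(k) + (k + 2).
From deg A=1, deg B=0, deg C=1: d=0.
Solving with deg f ≤ 0: f(k) = 2.
Get s_k = R·t_k = 2**(1 - k)*factorial(k + 3) with R(k) = B(k−1)f(k)/C(k) = 2/(k + 2).
Δs = (k + 2)*factorial(k + 3)/2**k, as required.
Σ_(k=2)^(8) t_k = s_(9) − s_(2) = 1871100 − (60) = 1871040.

Σ = 1871040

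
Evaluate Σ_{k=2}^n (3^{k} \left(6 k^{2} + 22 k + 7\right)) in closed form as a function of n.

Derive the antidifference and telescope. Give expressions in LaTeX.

S(n) = 9 \cdot 3^{n} n^{2} + 24 \cdot 3^{n} n + 3 \cdot 3^{n} - 108

Ratio r(k) = 3*(6*k**2 + 34*k + 35)/(6*k**2 + 22*k + 7).
So A=3 and B=1, with C=k**2 + 11*k/3 + 7/6.
Set up (3)·f(k+1) − (1)·f(k) − (k**2 + 11*k/3 + 7/6) = 0.
d = 2 from the (0,0,2) case.
Solve for f: f(k) = (3*k**2 + 2*k - 4)/6 (degree 2 ≤ 2).
Get s_k = R·t_k = 3**k*(3*k**2 + 2*k - 4) with R(k) = B(k−1)f(k)/C(k) = (3*k**2 + 2*k - 4)/(6*k**2 + 22*k + 7).
Δs = 3**k*(6*k**2 + 22*k + 7), as required.
Evaluate: s_(n+1) = 3**(n + 1)*(3*n**2 + 8*n + 1); subtract s_(2) = 108 ⇒ S(n) = 9*3**n*n**2 + 24*3**n*n + 3*3**n - 108.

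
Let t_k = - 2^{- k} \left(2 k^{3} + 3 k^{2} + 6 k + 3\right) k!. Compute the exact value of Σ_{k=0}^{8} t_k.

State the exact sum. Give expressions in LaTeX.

Ratio r(k) = (2*k**4 + 11*k**3 + 27*k**2 + 32*k + 14)/(2*(2*k**3 + 3*k**2 + 6*k + 3)).
Factor: A=k/2 + 1/2; B=1; C=k**3 + 3*k**2/2 + 3*k + 3/2.
Need (k/2 + 1/2)·f(k+1) − (1)·f(k) = k**3 + 3*k**2/2 + 3*k + 3/2.
Degrees (1,0,3) ⇒ d ≤ 2.
Match coefficients ⇒ f(k) = k*(2*k + 1).
So s_k = (B(k−1)f/C)·t_k = (2*k*(2*k + 1)/(2*k**3 + 3*k**2 + 6*k + 3))·t_k = -2**(1 - k)*k*(2*k + 1)*factorial(k).
Δs = -(2*k**3 + 3*k**2 + 6*k + 3)*factorial(k)/2**k, as required.
Σ_(k=0)^(8) t_k = s_(9) − s_(0) = -484785/2 − (0) = -484785/2.

Σ = -484785/2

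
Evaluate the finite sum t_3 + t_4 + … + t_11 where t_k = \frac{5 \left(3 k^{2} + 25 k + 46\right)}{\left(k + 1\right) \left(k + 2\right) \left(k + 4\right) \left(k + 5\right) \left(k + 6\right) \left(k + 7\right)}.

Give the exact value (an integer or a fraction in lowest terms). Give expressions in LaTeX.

Σ = 485/26208

Compute t_(k+1)/t_k: get (k + 1)*(k + 4)*(25*k + 3*(k + 1)**2 + 71)/((k + 3)*(k + 8)*(3*k**2 + 25*k + 46)).
Take A(k)=k + 1, B(k)=k + 8, C(k)=k**3 + 34*k**2/3 + 121*k/3 + 46.
Key eq: (k + 1)·f(k+1) = (k + 7)·f(k) + (k**3 + 34*k**2/3 + 121*k/3 + 46).
d = 6 from the (1,1,3) case.
Solving with deg f ≤ 6: f(k) = k*(k + 2)*(k + 3)*(k + 5)*(k**2 + 11*k + 34)/72.
R(k) = B(k−1)·f(k)/C(k) = k*(k + 2)*(k + 5)*(k + 7)*(k**2 + 11*k + 34)/(24*(3*k**2 + 25*k + 46)); s_k = R·t_k = 5*k*(k**2 + 11*k + 34)/(24*(k**3 + 11*k**2 + 34*k + 24)).
Verify: 5*(3*k**2 + 25*k + 46)/(k**6 + 25*k**5 + 247*k**4 + 1219*k**3 + 3112*k**2 + 3796*k + 1680) matches t_k.
Evaluate s at k=12 and k=3: 775/3744 and 95/504; difference 485/26208.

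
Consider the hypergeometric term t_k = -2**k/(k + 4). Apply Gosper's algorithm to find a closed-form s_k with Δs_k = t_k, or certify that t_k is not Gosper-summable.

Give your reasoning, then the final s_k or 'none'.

none — t_k is not Gosper-summable

The ratio is 2*(k + 4)/(k + 5).
Normal form (A,B,C) = (2*k + 8, k + 5, 1).
f must satisfy (2*k + 8)·f(k+1) − (k + 4)·f(k) = 1.
Bound: deg f ≤ -1.
d = -1 < 0 ⇒ no nonzero polynomial f; not summable.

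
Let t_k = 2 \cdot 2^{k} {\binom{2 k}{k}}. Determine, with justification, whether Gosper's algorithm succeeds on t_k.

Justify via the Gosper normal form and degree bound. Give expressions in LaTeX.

Step 1: r(k) = 4*(2*k + 1)/(k + 1).
Factor: A=8*k + 4; B=k + 1; C=1.
f must satisfy (8*k + 4)·f(k+1) − (k)·f(k) = 1.
Bound: deg f ≤ -1.
Bound -1 < 0, so the key equation has no polynomial solution.

No — t_k has no hypergeometric antidifference.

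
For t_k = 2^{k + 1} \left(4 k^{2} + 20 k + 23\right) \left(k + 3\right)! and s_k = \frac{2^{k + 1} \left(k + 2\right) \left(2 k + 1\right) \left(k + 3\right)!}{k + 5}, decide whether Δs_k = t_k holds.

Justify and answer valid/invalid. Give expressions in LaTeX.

Invalid: residual - \frac{6 \cdot 2^{k} \left(k + 2\right) \left(4 k^{2} + 32 k + 57\right) \left(k + 3\right)!}{\left(k + 5\right) \left(k + 6\right)} ≠ 0.

s_(k+1) = 2**(k + 2)*(k + 3)*(2*k + 3)*factorial(k + 4)/(k + 6)
s_(k+1) − s_k = 2**(k + 1)*(4*k**4 + 52*k**3 + 243*k**2 + 490*k + 348)*factorial(k + 3)/((k + 5)*(k + 6))
(s_(k+1) − s_k) − t_k = -6*2**k*(k + 2)*(4*k**2 + 32*k + 57)*factorial(k + 3)/((k + 5)*(k + 6))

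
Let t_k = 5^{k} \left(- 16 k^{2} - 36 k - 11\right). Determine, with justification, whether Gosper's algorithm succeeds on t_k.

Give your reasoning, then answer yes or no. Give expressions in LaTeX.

Yes. s_k = 5^{k} \left(- 4 k^{2} + k + 1\right).

The ratio is 5*(16*k**2 + 68*k + 63)/(16*k**2 + 36*k + 11).
Factor: A=5; B=1; C=k**2 + 9*k/4 + 11/16.
Solve (5)·f(k+1) − (1)·f(k) = k**2 + 9*k/4 + 11/16.
d = 2 from the (0,0,2) case.
Coefficient equations give f(k) = (4*k**2 - k - 1)/16.
Certificate R = B(k−1)f/C = (4*k**2 - k - 1)/(16*k**2 + 36*k + 11) gives s_k = 5**k*(-4*k**2 + k + 1).
Δs = 5**k*(-16*k**2 - 36*k - 11), as required.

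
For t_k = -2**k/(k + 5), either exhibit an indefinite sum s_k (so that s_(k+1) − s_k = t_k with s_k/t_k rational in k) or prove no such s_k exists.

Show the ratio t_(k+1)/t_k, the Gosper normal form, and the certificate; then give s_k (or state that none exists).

no hypergeometric antidifference exists

r(k) = 2*(k + 5)/(k + 6) after simplifying.
Gosper form: A/B · C(k+1)/C(k) with A=2*k + 10, B=k + 6, C=1.
Need (2*k + 10)·f(k+1) − (k + 5)·f(k) = 1.
d = -1 from the (1,1,0) case.
deg f ≤ -1 is impossible — no certificate.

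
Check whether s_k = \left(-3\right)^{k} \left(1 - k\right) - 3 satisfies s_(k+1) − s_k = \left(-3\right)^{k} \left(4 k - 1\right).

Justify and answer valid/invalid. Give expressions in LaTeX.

Valid: the claim telescopes to t_k.

s_(k+1) = 3*(-3)**k*k - 3
s_(k+1) − s_k = (-3)**k*(4*k - 1)
(s_(k+1) − s_k) − t_k = 0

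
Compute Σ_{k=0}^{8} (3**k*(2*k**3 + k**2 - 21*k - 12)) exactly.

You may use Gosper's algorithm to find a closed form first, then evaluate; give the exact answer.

Σ = 7499220

The ratio is 3*(2*k**3 + 7*k**2 - 13*k - 30)/(2*k**3 + k**2 - 21*k - 12).
Factor: A=3; B=1; C=k**3 + k**2/2 - 21*k/2 - 6.
Key eq: (3)·f(k+1) = (1)·f(k) + (k**3 + k**2/2 - 21*k/2 - 6).
Degrees (0,0,3) ⇒ d ≤ 3.
A polynomial solution: f(k) = (k**3 - 4*k**2 - 3*k + 3)/2.
R(k) = B(k−1)·f(k)/C(k) = (k**3 - 4*k**2 - 3*k + 3)/(2*k**3 + k**2 - 21*k - 12); s_k = R·t_k = 3**k*(k**3 - 4*k**2 - 3*k + 3).
s_(k+1) − s_k = 3**k*(2*k**3 + k**2 - 21*k - 12) = t_k.
Telescoping: Σ = s_(9) − s_(0) = 7499223 − (3) = 7499220.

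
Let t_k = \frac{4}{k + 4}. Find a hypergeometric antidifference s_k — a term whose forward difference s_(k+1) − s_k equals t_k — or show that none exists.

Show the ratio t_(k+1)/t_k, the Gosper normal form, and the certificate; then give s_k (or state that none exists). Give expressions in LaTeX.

Ratio r(k) = (k + 4)/(k + 5).
A = k + 4, B = k + 5, C = 1.
Solve (k + 4)·f(k+1) − (k + 4)·f(k) = 1.
Degrees (1,1,0) ⇒ d ≤ 0.
f = c0 ⇒ A·f(k+1) − B(k−1)·f(k) − C = -1. The system {-1 = 0} is inconsistent; no antidifference.

none (Gosper's algorithm certifies no s_k)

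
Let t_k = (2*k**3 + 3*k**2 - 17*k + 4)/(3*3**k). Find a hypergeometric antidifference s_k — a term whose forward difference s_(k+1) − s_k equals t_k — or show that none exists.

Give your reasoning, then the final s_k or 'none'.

s_k = (-k**3 - 3*k**2 + 4*k - 2)/3**k

Ratio r(k) = (2*k**3 + 9*k**2 - 5*k - 8)/(3*(2*k**3 + 3*k**2 - 17*k + 4)).
Take A(k)=1/3, B(k)=1, C(k)=k**3 + 3*k**2/2 - 17*k/2 + 2.
Set up (1/3)·f(k+1) − (1)·f(k) − (k**3 + 3*k**2/2 - 17*k/2 + 2) = 0.
Degrees (0,0,3) ⇒ d ≤ 3.
Solving with deg f ≤ 3: f(k) = -3*(k**3 + 3*k**2 - 4*k + 2)/2.
Certificate R = B(k−1)f/C = -3*(k**3 + 3*k**2 - 4*k + 2)/(2*k**3 + 3*k**2 - 17*k + 4) gives s_k = (-k**3 - 3*k**2 + 4*k - 2)/3**k.
s_(k+1) − s_k = (2*k**3 + 3*k**2 - 17*k + 4)/(3*3**k) = t_k.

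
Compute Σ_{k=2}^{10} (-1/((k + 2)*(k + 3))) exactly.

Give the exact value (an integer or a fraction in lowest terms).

Σ = -9/52

Compute t_(k+1)/t_k: get (k + 2)/(k + 4).
Gosper form: A/B · C(k+1)/C(k) with A=k + 2, B=k + 4, C=1.
Solve (k + 2)·f(k+1) − (k + 3)·f(k) = 1.
d = 1 from the (1,1,0) case.
Coefficient equations give f(k) = k/2.
Certificate R = B(k−1)f/C = k*(k + 3)/2 gives s_k = -k/(2*k + 4).
Check: Δs_k = -1/(k**2 + 5*k + 6). ✓
Sum = s_(11) − s_(2); s_(11) = -11/26, s_(2) = -1/4 ⇒ -9/52.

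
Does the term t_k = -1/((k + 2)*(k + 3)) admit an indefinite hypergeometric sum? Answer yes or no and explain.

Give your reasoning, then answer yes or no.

r(k) = (k + 2)/(k + 4) after simplifying.
Normal form (A,B,C) = (k + 2, k + 4, 1).
Need (k + 2)·f(k+1) − (k + 3)·f(k) = 1.
deg f ≤ 1 (via 1,1,0).
A polynomial solution: f(k) = k/2.
Then R = B(k−1)f/C = k*(k + 3)/2, so s_k = R(k)·t_k = -k/(2*k + 4).
Verify: -1/(k**2 + 5*k + 6) matches t_k.

Yes. s_k = -k/(2*k + 4).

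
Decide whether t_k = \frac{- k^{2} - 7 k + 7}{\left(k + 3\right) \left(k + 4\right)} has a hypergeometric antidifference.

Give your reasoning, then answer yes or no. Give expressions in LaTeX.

Yes. s_k = \frac{k \left(10 - 3 k\right)}{3 \left(k + 3\right)}.

The ratio is (k + 3)*(7*k + (k + 1)**2)/((k + 5)*(k**2 + 7*k - 7)).
Factor: A=k + 3; B=k + 5; C=k**2 + 7*k - 7.
Key eq: (k + 3)·f(k+1) = (k + 4)·f(k) + (k**2 + 7*k - 7).
d = 2 from the (1,1,2) case.
A polynomial solution: f(k) = k*(3*k - 10)/3.
Certificate R = B(k−1)f/C = k*(k + 4)*(3*k - 10)/(3*(k**2 + 7*k - 7)) gives s_k = k*(10 - 3*k)/(3*(k + 3)).
Check: Δs_k = (-k**2 - 7*k + 7)/(k**2 + 7*k + 12). ✓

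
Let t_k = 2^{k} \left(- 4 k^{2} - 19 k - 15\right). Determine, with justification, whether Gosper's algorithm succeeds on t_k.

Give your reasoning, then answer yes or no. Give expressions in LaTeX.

Yes. s_k = 2^{k} \left(- 4 k^{2} - 3 k - 1\right).

t_(k+1)/t_k = 2*(4*k**2 + 27*k + 38)/(4*k**2 + 19*k + 15).
Gosper form: A/B · C(k+1)/C(k) with A=2, B=1, C=k**2 + 19*k/4 + 15/4.
Set up (2)·f(k+1) − (1)·f(k) − (k**2 + 19*k/4 + 15/4) = 0.
Degrees (0,0,2) ⇒ d ≤ 2.
Solving with deg f ≤ 2: f(k) = (4*k**2 + 3*k + 1)/4.
Then R = B(k−1)f/C = (4*k**2 + 3*k + 1)/((k + 1)*(4*k + 15)), so s_k = R(k)·t_k = 2**k*(-4*k**2 - 3*k - 1).
s_(k+1) − s_k = 2**k*(-4*k**2 - 19*k - 15) = t_k.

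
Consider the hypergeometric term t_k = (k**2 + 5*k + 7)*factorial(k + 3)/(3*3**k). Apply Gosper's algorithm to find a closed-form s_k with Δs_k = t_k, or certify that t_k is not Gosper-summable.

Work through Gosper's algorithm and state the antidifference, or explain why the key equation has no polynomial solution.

Compute t_(k+1)/t_k: get (k + 4)*(5*k + (k + 1)**2 + 12)/(3*(k**2 + 5*k + 7)).
Normal form (A,B,C) = (k/3 + 4/3, 1, k**2 + 5*k + 7).
Solve (k/3 + 4/3)·f(k+1) − (1)·f(k) = k**2 + 5*k + 7.
Bound: deg f ≤ 1.
Solving with deg f ≤ 1: f(k) = 3*(k + 3).
So s_k = (B(k−1)f/C)·t_k = (3*(k + 3)/(k**2 + 5*k + 7))·t_k = (k + 3)*factorial(k + 3)/3**k.
Verify: (k**2 + 5*k + 7)*factorial(k + 3)/(3*3**k) matches t_k.

s_k = (k + 3)*factorial(k + 3)/3**k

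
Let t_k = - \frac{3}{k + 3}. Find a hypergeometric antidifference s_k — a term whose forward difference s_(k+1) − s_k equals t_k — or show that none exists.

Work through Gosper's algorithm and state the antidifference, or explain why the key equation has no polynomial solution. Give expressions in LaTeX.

no hypergeometric antidifference exists

The ratio is (k + 3)/(k + 4).
Normal form (A,B,C) = (k + 3, k + 4, 1).
Need (k + 3)·f(k+1) − (k + 3)·f(k) = 1.
d = 0 from the (1,1,0) case.
f = c0 ⇒ A·f(k+1) − B(k−1)·f(k) − C = -1. The system {-1 = 0} is inconsistent; no antidifference.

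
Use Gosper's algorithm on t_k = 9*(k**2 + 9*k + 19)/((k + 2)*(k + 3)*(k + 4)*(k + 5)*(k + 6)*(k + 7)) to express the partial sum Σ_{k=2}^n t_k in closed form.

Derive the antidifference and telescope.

S(n) = (n**3 + 15*n**2 + 71*n - 87)/(64*(n**3 + 15*n**2 + 71*n + 105))

The ratio is (k + 2)*(9*k + (k + 1)**2 + 28)/((k + 8)*(k**2 + 9*k + 19)).
So A=k + 2 and B=k + 8, with C=k**2 + 9*k + 19.
Solve (k + 2)·f(k+1) − (k + 7)·f(k) = k**2 + 9*k + 19.
Bound: deg f ≤ 5.
Coefficient equations give f(k) = k*(k + 3)*(k + 5)*(k**2 + 12*k + 44)/144.
Then R = B(k−1)f/C = k*(k + 3)*(k + 5)*(k + 7)*(k**2 + 12*k + 44)/(144*(k**2 + 9*k + 19)), so s_k = R(k)·t_k = k*(k**2 + 12*k + 44)/(16*(k**3 + 12*k**2 + 44*k + 48)).
Verify: 9*(k**2 + 9*k + 19)/(k**6 + 27*k**5 + 295*k**4 + 1665*k**3 + 5104*k**2 + 8028*k + 5040) matches t_k.
Σ_(k=2)^n t_k = s_(n+1) − s_(2) = ((n**3 + 15*n**2 + 71*n + 57)/(16*(n**3 + 15*n**2 + 71*n + 105))) − (3/64), i.e. (n**3 + 15*n**2 + 71*n - 87)/(64*(n**3 + 15*n**2 + 71*n + 105)).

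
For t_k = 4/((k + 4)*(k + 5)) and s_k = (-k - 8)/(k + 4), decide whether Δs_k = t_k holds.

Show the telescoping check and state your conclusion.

valid (s_(k+1) − s_k reduces to t_k)

s_(k+1) = (-k - 9)/(k + 5)
s_(k+1) − s_k = 4/(k**2 + 9*k + 20)
(s_(k+1) − s_k) − t_k = 0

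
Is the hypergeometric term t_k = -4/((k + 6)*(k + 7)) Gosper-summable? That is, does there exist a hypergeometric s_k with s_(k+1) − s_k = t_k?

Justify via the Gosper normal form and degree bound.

r(k) = (k + 6)/(k + 8) after simplifying.
Normal form (A,B,C) = (k + 6, k + 8, 1).
Need (k + 6)·f(k+1) − (k + 7)·f(k) = 1.
From deg A=1, deg B=1, deg C=0: d=1.
A polynomial solution: f(k) = k/6.
Certificate R = B(k−1)f/C = k*(k + 7)/6 gives s_k = -2*k/(3*k + 18).
Verify: -4/(k**2 + 13*k + 42) matches t_k.

Yes. s_k = -2*k/(3*k + 18).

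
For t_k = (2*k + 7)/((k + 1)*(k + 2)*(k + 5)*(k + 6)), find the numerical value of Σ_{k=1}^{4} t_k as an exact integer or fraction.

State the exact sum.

Σ = 1/15

The ratio is (k + 1)*(k + 5)*(2*k + 9)/((k + 3)*(k + 7)*(2*k + 7)).
So A=k + 1 and B=k + 7, with C=k**3 + 21*k**2/2 + 73*k/2 + 42.
f must satisfy (k + 1)·f(k+1) − (k + 6)·f(k) = k**3 + 21*k**2/2 + 73*k/2 + 42.
Bound: deg f ≤ 5.
Coefficient equations give f(k) = k*(k + 2)*(k + 3)*(k + 4)*(k + 6)/10.
Get s_k = R·t_k = k*(k + 6)/(5*(k**2 + 6*k + 5)) with R(k) = B(k−1)f(k)/C(k) = k*(k + 2)*(k + 6)**2/(5*(2*k + 7)).
Check: Δs_k = (2*k + 7)/(k**4 + 14*k**3 + 65*k**2 + 112*k + 60). ✓
Σ_(k=1)^(4) t_k = s_(5) − s_(1) = 11/60 − (7/60) = 1/15.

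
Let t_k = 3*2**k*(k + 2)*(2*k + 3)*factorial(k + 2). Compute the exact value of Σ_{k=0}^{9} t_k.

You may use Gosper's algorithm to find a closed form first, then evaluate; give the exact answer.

r(k) = (k + 3)**2*(4*k + 10)/((k + 2)*(2*k + 3)) after simplifying.
Take A(k)=2*k + 6, B(k)=1, C(k)=k**2 + 7*k/2 + 3.
Set up (2*k + 6)·f(k+1) − (1)·f(k) − (k**2 + 7*k/2 + 3) = 0.
From deg A=1, deg B=0, deg C=2: d=1.
Solving with deg f ≤ 1: f(k) = k/2.
Get s_k = R·t_k = 3*2**k*k*factorial(k + 2) with R(k) = B(k−1)f(k)/C(k) = k/((k + 2)*(2*k + 3)).
Check: Δs_k = 3*2**k*(k + 2)*(2*k + 3)*factorial(k + 2). ✓
Evaluate s at k=10 and k=0: 14714929152000 and 0; difference 14714929152000.

Σ = 14714929152000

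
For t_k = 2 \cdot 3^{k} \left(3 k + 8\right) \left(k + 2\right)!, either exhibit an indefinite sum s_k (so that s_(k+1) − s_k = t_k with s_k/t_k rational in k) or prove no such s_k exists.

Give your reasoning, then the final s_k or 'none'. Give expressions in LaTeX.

Ratio r(k) = 3*(k + 3)*(3*k + 11)/(3*k + 8).
Factor: A=3*k + 9; B=1; C=k + 8/3.
f must satisfy (3*k + 9)·f(k+1) − (1)·f(k) = k + 8/3.
Degrees (1,0,1) ⇒ d ≤ 0.
Solving with deg f ≤ 0: f(k) = 1/3.
Certificate R = B(k−1)f/C = 1/(3*k + 8) gives s_k = 2*3**k*factorial(k + 2).
Δs = 2*3**k*(3*k + 8)*factorial(k + 2), as required.

s_k = 2 \cdot 3^{k} \left(k + 2\right)!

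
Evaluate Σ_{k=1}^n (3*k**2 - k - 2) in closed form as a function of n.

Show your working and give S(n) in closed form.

Step 1: r(k) = k*(3*k + 5)/(3*k**2 - k - 2).
Factor: A=1; B=1; C=k**2 - k/3 - 2/3.
f must satisfy (1)·f(k+1) − (1)·f(k) = k**2 - k/3 - 2/3.
From deg A=0, deg B=0, deg C=2: d=3.
Coefficient equations give f(k) = k*(k**2 - 2*k - 1)/3.
Get s_k = R·t_k = k*(k**2 - 2*k - 1) with R(k) = B(k−1)f(k)/C(k) = k*(k**2 - 2*k - 1)/((k - 1)*(3*k + 2)).
Check: Δs_k = 3*k**2 - k - 2. ✓
s_(n+1) = n**3 + n**2 - 2*n - 2 and s_(1) = -2, so S(n) = n*(n**2 + n - 2).

S(n) = n*(n**2 + n - 2)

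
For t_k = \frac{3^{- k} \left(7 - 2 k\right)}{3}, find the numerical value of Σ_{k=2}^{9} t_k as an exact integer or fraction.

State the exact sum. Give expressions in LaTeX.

t_(k+1)/t_k = (2*k - 5)/(3*(2*k - 7)).
So A=1/3 and B=1, with C=k - 7/2.
Set up (1/3)·f(k+1) − (1)·f(k) − (k - 7/2) = 0.
Degrees (0,0,1) ⇒ d ≤ 1.
Solve for f: f(k) = -3*(k - 3)/2 (degree 1 ≤ 1).
Certificate R = B(k−1)f/C = -3*(k - 3)/(2*k - 7) gives s_k = (k - 3)/3**k.
Δs = (7 - 2*k)/(3*3**k), as required.
Telescoping: Σ = s_(10) − s_(2) = 7/59049 − (-1/9) = 6568/59049.

Σ = 6568/59049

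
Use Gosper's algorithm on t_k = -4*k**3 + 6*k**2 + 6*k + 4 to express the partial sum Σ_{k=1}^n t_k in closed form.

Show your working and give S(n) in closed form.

Step 1: r(k) = (2*k**3 + 3*k**2 - 3*k - 6)/(2*k**3 - 3*k**2 - 3*k - 2).
Take A(k)=1, B(k)=1, C(k)=k**3 - 3*k**2/2 - 3*k/2 - 1.
Solve (1)·f(k+1) − (1)·f(k) = k**3 - 3*k**2/2 - 3*k/2 - 1.
d = 4 from the (0,0,3) case.
A polynomial solution: f(k) = k*(k**3 - 4*k**2 + k - 2)/4.
Then R = B(k−1)f/C = k*(k**3 - 4*k**2 + k - 2)/(2*(2*k**3 - 3*k**2 - 3*k - 2)), so s_k = R(k)·t_k = k*(-k**3 + 4*k**2 - k + 2).
Check: Δs_k = -4*k**3 + 6*k**2 + 6*k + 4. ✓
s_(n+1) = -n**4 + 5*n**2 + 8*n + 4 and s_(1) = 4, so S(n) = n*(-n**3 + 5*n + 8).

S(n) = n*(-n**3 + 5*n + 8)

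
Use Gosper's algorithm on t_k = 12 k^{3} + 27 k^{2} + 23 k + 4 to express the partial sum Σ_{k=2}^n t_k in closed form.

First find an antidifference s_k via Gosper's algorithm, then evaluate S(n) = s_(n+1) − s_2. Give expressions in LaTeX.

S(n) = 3 n^{4} + 15 n^{3} + 28 n^{2} + 20 n - 66

t_(k+1)/t_k = (12*k**3 + 63*k**2 + 113*k + 66)/(12*k**3 + 27*k**2 + 23*k + 4).
Take A(k)=1, B(k)=1, C(k)=k**3 + 9*k**2/4 + 23*k/12 + 1/3.
f must satisfy (1)·f(k+1) − (1)·f(k) = k**3 + 9*k**2/4 + 23*k/12 + 1/3.
d = 4 from the (0,0,3) case.
Coefficient equations give f(k) = k*(3*k**3 + 3*k**2 + k - 3)/12.
Then R = B(k−1)f/C = k*(3*k**3 + 3*k**2 + k - 3)/(12*k**3 + 27*k**2 + 23*k + 4), so s_k = R(k)·t_k = k*(3*k**3 + 3*k**2 + k - 3).
Verify: 12*k**3 + 27*k**2 + 23*k + 4 matches t_k.
Σ_(k=2)^n t_k = s_(n+1) − s_(2) = (3*n**4 + 15*n**3 + 28*n**2 + 20*n + 4) − (70), i.e. 3*n**4 + 15*n**3 + 28*n**2 + 20*n - 66.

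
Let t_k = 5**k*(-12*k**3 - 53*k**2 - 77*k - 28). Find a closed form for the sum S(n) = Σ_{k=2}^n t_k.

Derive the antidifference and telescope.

S(n) = -15*5**n*n**3 - 55*5**n*n**2 - 80*5**n*n - 25*5**n + 875

Compute t_(k+1)/t_k: get 5*(12*k**3 + 89*k**2 + 219*k + 170)/(12*k**3 + 53*k**2 + 77*k + 28).
A = 5, B = 1, C = k**3 + 53*k**2/12 + 77*k/12 + 7/3.
Key eq: (5)·f(k+1) = (1)·f(k) + (k**3 + 53*k**2/12 + 77*k/12 + 7/3).
deg f ≤ 3 (via 0,0,3).
Solving with deg f ≤ 3: f(k) = (3*k**3 + 2*k**2 + 3*k - 3)/12.
Get s_k = R·t_k = 5**k*(-3*k**3 - 2*k**2 - 3*k + 3) with R(k) = B(k−1)f(k)/C(k) = (3*k**3 + 2*k**2 + 3*k - 3)/(12*k**3 + 53*k**2 + 77*k + 28).
Δs = 5**k*(-12*k**3 - 53*k**2 - 77*k - 28), as required.
Telescope: S(n) = s_(n+1) − s_(2) = 5**(n + 1)*(-3*n**3 - 11*n**2 - 16*n - 5) − (-875) = -15*5**n*n**3 - 55*5**n*n**2 - 80*5**n*n - 25*5**n + 875.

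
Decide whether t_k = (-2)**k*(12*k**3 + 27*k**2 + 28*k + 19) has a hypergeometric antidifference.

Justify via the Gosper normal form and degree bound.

Step 1: r(k) = 2*(-12*k**3 - 63*k**2 - 118*k - 86)/(12*k**3 + 27*k**2 + 28*k + 19).
Take A(k)=-2, B(k)=1, C(k)=k**3 + 9*k**2/4 + 7*k/3 + 19/12.
Key eq: (-2)·f(k+1) = (1)·f(k) + (k**3 + 9*k**2/4 + 7*k/3 + 19/12).
Degrees (0,0,3) ⇒ d ≤ 3.
Solving with deg f ≤ 3: f(k) = -(k + 1)*(4*k**2 - 3*k + 3)/12.
Get s_k = R·t_k = (-2)**k*(-4*k**3 - k**2 - 3) with R(k) = B(k−1)f(k)/C(k) = -(k + 1)*(4*k**2 - 3*k + 3)/(12*k**3 + 27*k**2 + 28*k + 19).
Check: Δs_k = (-2)**k*(12*k**3 + 27*k**2 + 28*k + 19). ✓

Yes. s_k = (-2)**k*(-4*k**3 - k**2 - 3).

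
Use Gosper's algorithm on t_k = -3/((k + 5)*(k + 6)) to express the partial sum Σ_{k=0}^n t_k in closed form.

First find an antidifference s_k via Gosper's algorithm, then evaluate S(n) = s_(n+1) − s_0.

S(n) = 3*(-n - 1)/(5*(n + 6))

Compute t_(k+1)/t_k: get (k + 5)/(k + 7).
Normal form (A,B,C) = (k + 5, k + 7, 1).
Set up (k + 5)·f(k+1) − (k + 6)·f(k) − (1) = 0.
d = 1 from the (1,1,0) case.
Coefficient equations give f(k) = k/5.
Certificate R = B(k−1)f/C = k*(k + 6)/5 gives s_k = -3*k/(5*k + 25).
s_(k+1) − s_k = -3/(k**2 + 11*k + 30) = t_k.
Evaluate: s_(n+1) = 3*(-n - 1)/(5*(n + 6)); subtract s_(0) = 0 ⇒ S(n) = 3*(-n - 1)/(5*(n + 6)).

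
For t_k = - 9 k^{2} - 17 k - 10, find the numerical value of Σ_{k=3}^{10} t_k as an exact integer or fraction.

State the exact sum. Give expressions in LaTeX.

Compute t_(k+1)/t_k: get (9*k**2 + 35*k + 36)/(9*k**2 + 17*k + 10).
Normal form (A,B,C) = (1, 1, k**2 + 17*k/9 + 10/9).
Key eq: (1)·f(k+1) = (1)·f(k) + (k**2 + 17*k/9 + 10/9).
d = 3 from the (0,0,2) case.
Match coefficients ⇒ f(k) = k*(3*k**2 + 4*k + 3)/9.
So s_k = (B(k−1)f/C)·t_k = (k*(3*k**2 + 4*k + 3)/(9*k**2 + 17*k + 10))·t_k = k*(-3*k**2 - 4*k - 3).
Check: Δs_k = -9*k**2 - 17*k - 10. ✓
Telescoping: Σ = s_(11) − s_(3) = -4510 − (-126) = -4384.

Σ = -4384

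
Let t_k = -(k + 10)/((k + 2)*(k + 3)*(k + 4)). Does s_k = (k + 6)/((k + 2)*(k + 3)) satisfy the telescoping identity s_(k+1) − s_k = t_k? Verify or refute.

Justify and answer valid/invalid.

s_(k+1) = (k + 7)/((k + 3)*(k + 4))
s_(k+1) − s_k = (-k - 10)/(k**3 + 9*k**2 + 26*k + 24)
(s_(k+1) − s_k) − t_k = 0

Valid: the claim telescopes to t_k.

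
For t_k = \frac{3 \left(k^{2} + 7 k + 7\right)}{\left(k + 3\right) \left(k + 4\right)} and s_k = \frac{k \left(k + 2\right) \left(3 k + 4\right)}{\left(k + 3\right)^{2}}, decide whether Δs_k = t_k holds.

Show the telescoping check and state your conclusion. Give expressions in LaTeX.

s_(k+1) = (k + 1)*(k + 3)*(3*k + 7)/(k + 4)**2
s_(k+1) − s_k = (-k*(k + 2)*(k + 4)**2*(3*k + 4) + (k + 1)*(k + 3)**3*(3*k + 7))/((k + 3)**2*(k + 4)**2)
(s_(k+1) − s_k) − t_k = (-14*k**2 - 68*k - 63)/(k**4 + 14*k**3 + 73*k**2 + 168*k + 144)

Invalid: residual \frac{- 14 k^{2} - 68 k - 63}{k^{4} + 14 k^{3} + 73 k^{2} + 168 k + 144} ≠ 0.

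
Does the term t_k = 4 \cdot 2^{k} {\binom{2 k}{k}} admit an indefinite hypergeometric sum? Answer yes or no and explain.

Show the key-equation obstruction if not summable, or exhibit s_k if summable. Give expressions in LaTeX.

t_(k+1)/t_k = 4*(2*k + 1)/(k + 1).
Normal form (A,B,C) = (8*k + 4, k + 1, 1).
f must satisfy (8*k + 4)·f(k+1) − (k)·f(k) = 1.
From deg A=1, deg B=1, deg C=0: d=-1.
Bound -1 < 0, so the key equation has no polynomial solution.

No — negative degree bound, so no certificate f.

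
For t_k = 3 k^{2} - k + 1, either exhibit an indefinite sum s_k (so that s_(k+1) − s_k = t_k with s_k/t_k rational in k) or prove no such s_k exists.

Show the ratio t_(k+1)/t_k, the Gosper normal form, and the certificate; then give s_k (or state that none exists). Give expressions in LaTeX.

s_k = k \left(k^{2} - 2 k + 2\right)

r(k) = (-k + 3*(k + 1)**2)/(3*k**2 - k + 1) after simplifying.
A = 1, B = 1, C = k**2 - k/3 + 1/3.
Set up (1)·f(k+1) − (1)·f(k) − (k**2 - k/3 + 1/3) = 0.
Degrees (0,0,2) ⇒ d ≤ 3.
Solving with deg f ≤ 3: f(k) = k*(k**2 - 2*k + 2)/3.
Get s_k = R·t_k = k*(k**2 - 2*k + 2) with R(k) = B(k−1)f(k)/C(k) = k*(k**2 - 2*k + 2)/(3*k**2 - k + 1).
Check: Δs_k = 3*k**2 - k + 1. ✓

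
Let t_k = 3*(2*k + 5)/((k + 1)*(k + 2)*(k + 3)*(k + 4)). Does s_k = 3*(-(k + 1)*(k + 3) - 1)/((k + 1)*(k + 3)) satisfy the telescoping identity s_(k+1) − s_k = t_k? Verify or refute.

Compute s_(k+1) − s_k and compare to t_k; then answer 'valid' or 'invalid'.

s_(k+1) = 3*(-(k + 2)*(k + 4) - 1)/((k + 2)*(k + 4))
s_(k+1) − s_k = 3*(2*k + 5)/(k**4 + 10*k**3 + 35*k**2 + 50*k + 24)
(s_(k+1) − s_k) − t_k = 0

Valid — Δs_k = t_k.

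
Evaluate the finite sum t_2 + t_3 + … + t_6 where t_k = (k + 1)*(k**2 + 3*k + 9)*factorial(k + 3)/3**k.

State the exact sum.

The ratio is (k + 2)*(k + 4)*(3*k + (k + 1)**2 + 12)/(3*(k + 1)*(k**2 + 3*k + 9)).
Normal form (A,B,C) = (k/3 + 4/3, 1, k**3 + 4*k**2 + 12*k + 9).
Key eq: (k/3 + 4/3)·f(k+1) = (1)·f(k) + (k**3 + 4*k**2 + 12*k + 9).
deg f ≤ 2 (via 1,0,3).
A polynomial solution: f(k) = 3*(k**2 + k + 1).
Then R = B(k−1)f/C = 3*(k**2 + k + 1)/((k + 1)*(k**2 + 3*k + 9)), so s_k = R(k)·t_k = 3**(1 - k)*(k**2 + k + 1)*factorial(k + 3).
Verify: (k + 1)*(k**2 + 3*k + 9)*factorial(k + 3)/3**k matches t_k.
Sum = s_(7) − s_(2); s_(7) = 851200/3, s_(2) = 280 ⇒ 850360/3.

Σ = 850360/3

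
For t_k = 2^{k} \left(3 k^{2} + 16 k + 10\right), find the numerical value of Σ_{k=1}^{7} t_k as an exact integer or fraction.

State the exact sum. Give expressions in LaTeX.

Σ = 56314

Step 1: r(k) = 2*(3*k**2 + 22*k + 29)/(3*k**2 + 16*k + 10).
Take A(k)=2, B(k)=1, C(k)=k**2 + 16*k/3 + 10/3.
Key eq: (2)·f(k+1) = (1)·f(k) + (k**2 + 16*k/3 + 10/3).
d = 2 from the (0,0,2) case.
Coefficient equations give f(k) = (k + 2)*(3*k - 2)/3.
So s_k = (B(k−1)f/C)·t_k = ((k + 2)*(3*k - 2)/(3*k**2 + 16*k + 10))·t_k = 2**k*(3*k**2 + 4*k - 4).
Check: Δs_k = 2**k*(3*k**2 + 16*k + 10). ✓
Sum = s_(8) − s_(1); s_(8) = 56320, s_(1) = 6 ⇒ 56314.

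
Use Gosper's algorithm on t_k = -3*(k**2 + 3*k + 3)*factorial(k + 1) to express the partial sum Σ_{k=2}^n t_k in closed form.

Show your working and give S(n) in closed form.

S(n) = -3*n*factorial(n + 2) - 6*factorial(n + 2) + 54

Compute t_(k+1)/t_k: get (k + 2)*(3*k + (k + 1)**2 + 6)/(k**2 + 3*k + 3).
Gosper form: A/B · C(k+1)/C(k) with A=k + 2, B=1, C=k**2 + 3*k + 3.
Set up (k + 2)·f(k+1) − (1)·f(k) − (k**2 + 3*k + 3) = 0.
Degrees (1,0,2) ⇒ d ≤ 1.
Solve for f: f(k) = k + 1 (degree 1 ≤ 1).
Then R = B(k−1)f/C = (k + 1)/(k**2 + 3*k + 3), so s_k = R(k)·t_k = -3*(k + 1)*factorial(k + 1).
Δs = -3*(k**2 + 3*k + 3)*factorial(k + 1), as required.
s_(n+1) = -3*(n + 2)*factorial(n + 2) and s_(2) = -54, so S(n) = -3*n*factorial(n + 2) - 6*factorial(n + 2) + 54.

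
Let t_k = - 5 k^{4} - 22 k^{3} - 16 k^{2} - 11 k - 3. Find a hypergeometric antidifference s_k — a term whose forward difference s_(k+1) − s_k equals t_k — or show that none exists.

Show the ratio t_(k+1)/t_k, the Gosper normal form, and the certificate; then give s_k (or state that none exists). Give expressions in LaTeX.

s_k = k^{2} \left(- k^{3} - 3 k^{2} + 4 k - 3\right)

Ratio r(k) = (5*k**4 + 42*k**3 + 112*k**2 + 129*k + 57)/(5*k**4 + 22*k**3 + 16*k**2 + 11*k + 3).
So A=1 and B=1, with C=k**4 + 22*k**3/5 + 16*k**2/5 + 11*k/5 + 3/5.
Solve (1)·f(k+1) − (1)·f(k) = k**4 + 22*k**3/5 + 16*k**2/5 + 11*k/5 + 3/5.
d = 5 from the (0,0,4) case.
A polynomial solution: f(k) = k**2*(k**3 + 3*k**2 - 4*k + 3)/5.
Then R = B(k−1)f/C = k**2*(k**3 + 3*k**2 - 4*k + 3)/(5*k**4 + 22*k**3 + 16*k**2 + 11*k + 3), so s_k = R(k)·t_k = k**2*(-k**3 - 3*k**2 + 4*k - 3).
Δs = -5*k**4 - 22*k**3 - 16*k**2 - 11*k - 3, as required.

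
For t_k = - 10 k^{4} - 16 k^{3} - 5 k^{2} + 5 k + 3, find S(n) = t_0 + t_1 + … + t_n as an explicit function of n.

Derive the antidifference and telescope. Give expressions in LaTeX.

S(n) = - 2 n^{5} - 9 n^{4} - 13 n^{3} - 4 n^{2} + 5 n + 3

t_(k+1)/t_k = (10*k**4 + 56*k**3 + 113*k**2 + 93*k + 23)/(10*k**4 + 16*k**3 + 5*k**2 - 5*k - 3).
Factor: A=1; B=1; C=k**4 + 8*k**3/5 + k**2/2 - k/2 - 3/10.
Solve (1)·f(k+1) − (1)·f(k) = k**4 + 8*k**3/5 + k**2/2 - k/2 - 3/10.
d = 5 from the (0,0,4) case.
Solve for f: f(k) = k**2*(2*k + 1)*(k**2 - k - 1)/10 (degree 5 ≤ 5).
R(k) = B(k−1)·f(k)/C(k) = k**2*(2*k + 1)*(k**2 - k - 1)/(10*k**4 + 16*k**3 + 5*k**2 - 5*k - 3); s_k = R·t_k = k**2*(-2*k**3 + k**2 + 3*k + 1).
Verify: -10*k**4 - 16*k**3 - 5*k**2 + 5*k + 3 matches t_k.
Σ_(k=0)^n t_k = s_(n+1) − s_(0) = (-2*n**5 - 9*n**4 - 13*n**3 - 4*n**2 + 5*n + 3) − (0), i.e. -2*n**5 - 9*n**4 - 13*n**3 - 4*n**2 + 5*n + 3.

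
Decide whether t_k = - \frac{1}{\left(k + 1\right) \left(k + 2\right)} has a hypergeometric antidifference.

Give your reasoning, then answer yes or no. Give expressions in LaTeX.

The ratio is (k + 1)/(k + 3).
So A=k + 1 and B=k + 3, with C=1.
Solve (k + 1)·f(k+1) − (k + 2)·f(k) = 1.
d = 1 from the (1,1,0) case.
A polynomial solution: f(k) = k.
So s_k = (B(k−1)f/C)·t_k = (k*(k + 2))·t_k = -k/(k + 1).
Verify: -1/(k**2 + 3*k + 2) matches t_k.

Yes. s_k = - \frac{k}{k + 1}.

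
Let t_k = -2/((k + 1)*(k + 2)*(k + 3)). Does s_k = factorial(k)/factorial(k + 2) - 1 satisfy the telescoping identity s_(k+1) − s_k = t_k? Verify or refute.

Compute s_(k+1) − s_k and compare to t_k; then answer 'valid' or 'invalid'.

s_(k+1) = -(k**2 + 5*k + 5)/((k + 2)*(k + 3))
s_(k+1) − s_k = -2/((k + 1)*(k + 2)*(k + 3))
(s_(k+1) − s_k) − t_k = 0

valid (s_(k+1) − s_k reduces to t_k)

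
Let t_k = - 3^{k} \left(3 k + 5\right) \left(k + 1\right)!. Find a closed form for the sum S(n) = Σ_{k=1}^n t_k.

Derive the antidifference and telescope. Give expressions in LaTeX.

S(n) = - 3 \cdot 3^{n} \left(n + 2\right)! + 6

Compute t_(k+1)/t_k: get 3*(k + 2)*(3*k + 8)/(3*k + 5).
Normal form (A,B,C) = (3*k + 6, 1, k + 5/3).
Solve (3*k + 6)·f(k+1) − (1)·f(k) = k + 5/3.
Bound: deg f ≤ 0.
Match coefficients ⇒ f(k) = 1/3.
R(k) = B(k−1)·f(k)/C(k) = 1/(3*k + 5); s_k = R·t_k = -3**k*factorial(k + 1).
Check: Δs_k = -3**k*(3*k + 5)*factorial(k + 1). ✓
Σ_(k=1)^n t_k = s_(n+1) − s_(1) = (-3**(n + 1)*factorial(n + 2)) − (-6), i.e. -3*3**n*factorial(n + 2) + 6.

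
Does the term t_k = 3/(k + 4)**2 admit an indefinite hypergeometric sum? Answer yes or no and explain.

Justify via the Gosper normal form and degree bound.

r(k) = (k + 4)**2/(k + 5)**2 after simplifying.
A = k**2 + 8*k + 16, B = k**2 + 10*k + 25, C = 1.
Need (k**2 + 8*k + 16)·f(k+1) − (k**2 + 8*k + 16)·f(k) = 1.
From deg A=2, deg B=2, deg C=0: d=0.
Put f(k) = c0: A·f(k+1) − B(k−1)·f(k) − C = -1; need -1 = 0 — inconsistent ⇒ no f, not summable.

No; the coefficient equations for f are inconsistent.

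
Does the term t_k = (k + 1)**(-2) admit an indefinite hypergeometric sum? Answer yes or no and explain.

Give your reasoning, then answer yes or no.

Step 1: r(k) = (k + 1)**2/(k + 2)**2.
Take A(k)=k**2 + 2*k + 1, B(k)=k**2 + 4*k + 4, C(k)=1.
Need (k**2 + 2*k + 1)·f(k+1) − (k**2 + 2*k + 1)·f(k) = 1.
deg f ≤ 0 (via 2,2,0).
Put f(k) = c0: A·f(k+1) − B(k−1)·f(k) − C = -1; need -1 = 0 — inconsistent ⇒ no f, not summable.

No. Not Gosper-summable.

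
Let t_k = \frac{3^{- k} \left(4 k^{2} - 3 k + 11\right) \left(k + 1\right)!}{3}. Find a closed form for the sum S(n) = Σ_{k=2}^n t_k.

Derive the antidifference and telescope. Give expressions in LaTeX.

Step 1: r(k) = (k + 2)*(-3*k + 4*(k + 1)**2 + 8)/(3*(4*k**2 - 3*k + 11)).
Gosper form: A/B · C(k+1)/C(k) with A=k/3 + 2/3, B=1, C=k**2 - 3*k/4 + 11/4.
Need (k/3 + 2/3)·f(k+1) − (1)·f(k) = k**2 - 3*k/4 + 11/4.
From deg A=1, deg B=0, deg C=2: d=1.
Match coefficients ⇒ f(k) = 3*(4*k - 3)/4.
R(k) = B(k−1)·f(k)/C(k) = 3*(4*k - 3)/(4*k**2 - 3*k + 11); s_k = R·t_k = (4*k - 3)*factorial(k + 1)/3**k.
Verify: (4*k**2 - 3*k + 11)*factorial(k + 1)/(3*3**k) matches t_k.
Σ_(k=2)^n t_k = s_(n+1) − s_(2) = (3**(-n - 1)*(4*n + 1)*factorial(n + 2)) − (10/3), i.e. 3**(-n - 1)*(-10*3**n + 4*n**3*factorial(n) + 13*n**2*factorial(n) + 11*n*factorial(n) + 2*factorial(n)).

S(n) = 3^{- n - 1} \left(- 10 \cdot 3^{n} + 4 n^{3} n! + 13 n^{2} n! + 11 n n! + 2 n!\right)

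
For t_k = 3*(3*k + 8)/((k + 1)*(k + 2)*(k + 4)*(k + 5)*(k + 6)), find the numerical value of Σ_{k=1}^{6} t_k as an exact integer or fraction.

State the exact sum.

t_(k+1)/t_k = (k + 1)*(k + 4)*(3*k + 11)/((k + 3)*(k + 7)*(3*k + 8)).
So A=k + 1 and B=k + 7, with C=k**2 + 17*k/3 + 8.
Need (k + 1)·f(k+1) − (k + 6)·f(k) = k**2 + 17*k/3 + 8.
deg f ≤ 5 (via 1,1,2).
Solve for f: f(k) = k*(k + 2)*(k + 3)*(k**2 + 10*k + 29)/60 (degree 5 ≤ 5).
Then R = B(k−1)f/C = k*(k + 2)*(k + 6)*(k**2 + 10*k + 29)/(20*(3*k + 8)), so s_k = R(k)·t_k = 3*k*(k**2 + 10*k + 29)/(20*(k**3 + 10*k**2 + 29*k + 20)).
s_(k+1) − s_k = 3*(3*k + 8)/(k**5 + 18*k**4 + 121*k**3 + 372*k**2 + 508*k + 240) = t_k.
Telescoping: Σ = s_(7) − s_(1) = 259/1760 − (1/10) = 83/1760.

Σ = 83/1760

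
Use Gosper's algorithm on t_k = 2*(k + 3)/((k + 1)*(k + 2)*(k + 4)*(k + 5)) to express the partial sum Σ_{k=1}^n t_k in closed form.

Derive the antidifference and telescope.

Compute t_(k+1)/t_k: get (k + 1)*(k + 4)**2/((k + 3)**2*(k + 6)).
A = k + 1, B = k + 6, C = k**2 + 6*k + 9.
Set up (k + 1)·f(k+1) − (k + 5)·f(k) − (k**2 + 6*k + 9) = 0.
From deg A=1, deg B=1, deg C=2: d=4.
Solve for f: f(k) = k*(k + 2)*(k + 3)*(k + 5)/8 (degree 4 ≤ 4).
Certificate R = B(k−1)f/C = k*(k + 2)*(k + 5)**2/(8*(k + 3)) gives s_k = k*(k + 5)/(4*(k**2 + 5*k + 4)).
Verify: 2*(k + 3)/(k**4 + 12*k**3 + 49*k**2 + 78*k + 40) matches t_k.
Telescope: S(n) = s_(n+1) − s_(1) = (n**2 + 7*n + 6)/(4*(n**2 + 7*n + 10)) − (3/20) = n*(n + 7)/(10*(n**2 + 7*n + 10)).

S(n) = n*(n + 7)/(10*(n**2 + 7*n + 10))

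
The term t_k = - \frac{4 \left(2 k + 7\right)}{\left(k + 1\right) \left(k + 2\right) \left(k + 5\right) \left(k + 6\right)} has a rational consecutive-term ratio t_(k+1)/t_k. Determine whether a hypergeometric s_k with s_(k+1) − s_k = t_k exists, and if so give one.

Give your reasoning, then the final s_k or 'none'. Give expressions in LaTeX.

s_k = \frac{4 k \left(- k - 6\right)}{5 \left(k^{2} + 6 k + 5\right)}

Compute t_(k+1)/t_k: get (k + 1)*(k + 5)*(2*k + 9)/((k + 3)*(k + 7)*(2*k + 7)).
Normal form (A,B,C) = (k + 1, k + 7, k**3 + 21*k**2/2 + 73*k/2 + 42).
f must satisfy (k + 1)·f(k+1) − (k + 6)·f(k) = k**3 + 21*k**2/2 + 73*k/2 + 42.
From deg A=1, deg B=1, deg C=3: d=5.
Match coefficients ⇒ f(k) = k*(k + 2)*(k + 3)*(k + 4)*(k + 6)/10.
R(k) = B(k−1)·f(k)/C(k) = k*(k + 2)*(k + 6)**2/(5*(2*k + 7)); s_k = R·t_k = 4*k*(-k - 6)/(5*(k**2 + 6*k + 5)).
s_(k+1) − s_k = 4*(-2*k - 7)/(k**4 + 14*k**3 + 65*k**2 + 112*k + 60) = t_k.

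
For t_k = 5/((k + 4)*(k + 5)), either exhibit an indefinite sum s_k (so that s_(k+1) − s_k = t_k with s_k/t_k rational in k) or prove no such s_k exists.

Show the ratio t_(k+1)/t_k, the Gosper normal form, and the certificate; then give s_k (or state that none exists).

s_k = 5*k/(4*(k + 4))

Ratio r(k) = (k + 4)/(k + 6).
A = k + 4, B = k + 6, C = 1.
Set up (k + 4)·f(k+1) − (k + 5)·f(k) − (1) = 0.
d = 1 from the (1,1,0) case.
Solve for f: f(k) = k/4 (degree 1 ≤ 1).
Get s_k = R·t_k = 5*k/(4*(k + 4)) with R(k) = B(k−1)f(k)/C(k) = k*(k + 5)/4.
Check: Δs_k = 5/(k**2 + 9*k + 20). ✓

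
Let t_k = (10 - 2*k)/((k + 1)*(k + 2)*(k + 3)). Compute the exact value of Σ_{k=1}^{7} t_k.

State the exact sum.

Σ = 7/15

t_(k+1)/t_k = (k - 4)*(k + 1)/((k - 5)*(k + 4)).
Factor: A=k + 1; B=k + 4; C=k - 5.
Need (k + 1)·f(k+1) − (k + 3)·f(k) = k - 5.
d = 2 from the (1,1,1) case.
Solve for f: f(k) = -k*(k + 4) (degree 2 ≤ 2).
Get s_k = R·t_k = 2*k*(k + 4)/((k + 1)*(k + 2)) with R(k) = B(k−1)f(k)/C(k) = -k*(k + 3)*(k + 4)/(k - 5).
s_(k+1) − s_k = 2*(5 - k)/(k**3 + 6*k**2 + 11*k + 6) = t_k.
Evaluate s at k=8 and k=1: 32/15 and 5/3; difference 7/15.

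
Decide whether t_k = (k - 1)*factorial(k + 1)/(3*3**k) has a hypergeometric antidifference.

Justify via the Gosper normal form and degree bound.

Yes. s_k = factorial(k + 1)/3**k.

r(k) = k*(k + 2)/(3*(k - 1)) after simplifying.
Gosper form: A/B · C(k+1)/C(k) with A=k/3 + 2/3, B=1, C=k - 1.
Key eq: (k/3 + 2/3)·f(k+1) = (1)·f(k) + (k - 1).
Degrees (1,0,1) ⇒ d ≤ 0.
Solve for f: f(k) = 3 (degree 0 ≤ 0).
R(k) = B(k−1)·f(k)/C(k) = 3/(k - 1); s_k = R·t_k = factorial(k + 1)/3**k.
Check: Δs_k = (k - 1)*factorial(k + 1)/(3*3**k). ✓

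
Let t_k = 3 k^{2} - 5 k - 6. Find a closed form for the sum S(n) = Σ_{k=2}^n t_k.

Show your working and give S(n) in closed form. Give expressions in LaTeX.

S(n) = n^{3} - n^{2} - 8 n + 8

The ratio is (3*k**2 + k - 8)/(3*k**2 - 5*k - 6).
Take A(k)=1, B(k)=1, C(k)=k**2 - 5*k/3 - 2.
Solve (1)·f(k+1) − (1)·f(k) = k**2 - 5*k/3 - 2.
deg f ≤ 3 (via 0,0,2).
Solve for f: f(k) = k*(k**2 - 4*k - 3)/3 (degree 3 ≤ 3).
Get s_k = R·t_k = k*(k**2 - 4*k - 3) with R(k) = B(k−1)f(k)/C(k) = k*(k**2 - 4*k - 3)/(3*k**2 - 5*k - 6).
Check: Δs_k = 3*k**2 - 5*k - 6. ✓
Σ_(k=2)^n t_k = s_(n+1) − s_(2) = (n**3 - n**2 - 8*n - 6) − (-14), i.e. n**3 - n**2 - 8*n + 8.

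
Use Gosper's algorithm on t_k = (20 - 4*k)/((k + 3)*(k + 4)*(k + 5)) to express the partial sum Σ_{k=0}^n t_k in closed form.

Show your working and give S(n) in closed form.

The ratio is (k - 4)*(k + 3)/((k - 5)*(k + 6)).
Factor: A=k + 3; B=k + 6; C=k - 5.
Set up (k + 3)·f(k+1) − (k + 5)·f(k) − (k - 5) = 0.
Bound: deg f ≤ 2.
Match coefficients ⇒ f(k) = -k*(k + 19)/12.
Then R = B(k−1)f/C = -k*(k + 5)*(k + 19)/(12*(k - 5)), so s_k = R(k)·t_k = k*(k + 19)/(3*(k + 3)*(k + 4)).
Δs = 4*(5 - k)/(k**3 + 12*k**2 + 47*k + 60), as required.
s_(n+1) = (n**2 + 21*n + 20)/(3*(n**2 + 9*n + 20)) and s_(0) = 0, so S(n) = (n**2 + 21*n + 20)/(3*(n**2 + 9*n + 20)).

S(n) = (n**2 + 21*n + 20)/(3*(n**2 + 9*n + 20))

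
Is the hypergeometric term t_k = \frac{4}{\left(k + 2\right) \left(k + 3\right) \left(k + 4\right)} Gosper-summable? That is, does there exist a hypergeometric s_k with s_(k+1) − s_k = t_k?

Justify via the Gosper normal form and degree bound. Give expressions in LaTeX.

Yes. s_k = \frac{k \left(k + 5\right)}{3 \left(k + 2\right) \left(k + 3\right)}.

Compute t_(k+1)/t_k: get (k + 2)/(k + 5).
A = k + 2, B = k + 5, C = 1.
f must satisfy (k + 2)·f(k+1) − (k + 4)·f(k) = 1.
Bound: deg f ≤ 2.
Match coefficients ⇒ f(k) = k*(k + 5)/12.
Then R = B(k−1)f/C = k*(k + 4)*(k + 5)/12, so s_k = R(k)·t_k = k*(k + 5)/(3*(k + 2)*(k + 3)).
s_(k+1) − s_k = 4/(k**3 + 9*k**2 + 26*k + 24) = t_k.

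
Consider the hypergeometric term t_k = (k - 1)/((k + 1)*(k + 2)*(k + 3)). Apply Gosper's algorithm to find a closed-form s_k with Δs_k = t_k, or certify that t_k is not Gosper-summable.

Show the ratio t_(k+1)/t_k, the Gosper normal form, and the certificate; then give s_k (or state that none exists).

t_(k+1)/t_k = k*(k + 1)/((k - 1)*(k + 4)).
Gosper form: A/B · C(k+1)/C(k) with A=k + 1, B=k + 4, C=k - 1.
Set up (k + 1)·f(k+1) − (k + 3)·f(k) − (k - 1) = 0.
Degrees (1,1,1) ⇒ d ≤ 2.
A polynomial solution: f(k) = -k.
Certificate R = B(k−1)f/C = -k*(k + 3)/(k - 1) gives s_k = -k/((k + 1)*(k + 2)).
Verify: (k - 1)/(k**3 + 6*k**2 + 11*k + 6) matches t_k.

s_k = -k/((k + 1)*(k + 2))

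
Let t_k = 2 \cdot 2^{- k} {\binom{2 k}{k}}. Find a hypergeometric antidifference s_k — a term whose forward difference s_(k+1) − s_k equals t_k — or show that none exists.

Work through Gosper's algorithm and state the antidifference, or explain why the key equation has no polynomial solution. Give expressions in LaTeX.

Ratio r(k) = (2*k + 1)/(k + 1).
Gosper form: A/B · C(k+1)/C(k) with A=2*k + 1, B=k + 1, C=1.
Set up (2*k + 1)·f(k+1) − (k)·f(k) − (1) = 0.
Bound: deg f ≤ -1.
deg f ≤ -1 is impossible — no certificate.

none — t_k is not Gosper-summable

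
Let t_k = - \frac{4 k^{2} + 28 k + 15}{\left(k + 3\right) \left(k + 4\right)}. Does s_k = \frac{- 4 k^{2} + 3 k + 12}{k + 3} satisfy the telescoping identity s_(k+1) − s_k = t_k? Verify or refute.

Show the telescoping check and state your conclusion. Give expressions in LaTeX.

valid (s_(k+1) − s_k reduces to t_k)

s_(k+1) = (-4*k**2 - 5*k + 11)/(k + 4)
s_(k+1) − s_k = (-4*k**2 - 28*k - 15)/(k**2 + 7*k + 12)
(s_(k+1) − s_k) − t_k = 0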